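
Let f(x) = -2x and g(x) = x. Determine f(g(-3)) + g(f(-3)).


12


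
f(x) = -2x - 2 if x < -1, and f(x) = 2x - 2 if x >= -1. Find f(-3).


-3 satisfies x < -1
f(-3) = 4

4


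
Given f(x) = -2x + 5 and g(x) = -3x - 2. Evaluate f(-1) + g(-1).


f(-1) = 7
g(-1) = 1
Sum = 8

8


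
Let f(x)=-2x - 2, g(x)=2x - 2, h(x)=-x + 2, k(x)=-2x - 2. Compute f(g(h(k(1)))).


k(1) = -4
h(-4) = 6
g(6) = 10
f(10) = -22

-22


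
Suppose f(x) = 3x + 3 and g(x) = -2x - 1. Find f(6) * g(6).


f(6) = 21
g(6) = -13
Product = -273

-273


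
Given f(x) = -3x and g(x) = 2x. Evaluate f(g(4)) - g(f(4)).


f(g(4)) = -24
g(f(4)) = -24
Difference = 0

0


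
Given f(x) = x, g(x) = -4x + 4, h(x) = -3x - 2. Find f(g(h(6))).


h(6) = -20
g(-20) = 84
f(84) = 84

84


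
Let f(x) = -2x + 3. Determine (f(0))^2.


f(0) = 3
(3)^2 = 9

9


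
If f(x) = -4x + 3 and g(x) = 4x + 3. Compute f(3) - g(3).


-24


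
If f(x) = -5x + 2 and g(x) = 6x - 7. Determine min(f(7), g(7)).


f(7) = -33
g(7) = 35
min = -33

-33


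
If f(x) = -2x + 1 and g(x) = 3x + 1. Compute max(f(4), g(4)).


f(4) = -7
g(4) = 13
max = 13

13


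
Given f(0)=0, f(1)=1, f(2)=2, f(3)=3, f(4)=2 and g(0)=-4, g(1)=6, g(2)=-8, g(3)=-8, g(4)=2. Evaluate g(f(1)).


6


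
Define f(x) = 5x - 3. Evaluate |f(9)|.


f(9) = 42
|42| = 42

42


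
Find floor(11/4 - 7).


11/4 = 2.75
2.75 - 7 = -4.25
floor(-4.25) = -5

-5


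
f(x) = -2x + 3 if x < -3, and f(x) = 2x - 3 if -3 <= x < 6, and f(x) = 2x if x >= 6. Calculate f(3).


3 satisfies -3 <= x < 6
f(3) = 3

3


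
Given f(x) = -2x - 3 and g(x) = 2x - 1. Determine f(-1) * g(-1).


3


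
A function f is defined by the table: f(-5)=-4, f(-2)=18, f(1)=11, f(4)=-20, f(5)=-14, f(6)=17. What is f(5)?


Reading from the table at x = 5

-14


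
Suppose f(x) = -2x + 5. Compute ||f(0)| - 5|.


f(0) = 5
|5| = 5
|5 - 5| = 0

0


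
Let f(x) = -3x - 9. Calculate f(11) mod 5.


f(11) = -42
-42 mod 5 = 3

3


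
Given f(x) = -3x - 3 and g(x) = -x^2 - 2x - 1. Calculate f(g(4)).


g(4) = -25
f(-25) = 72

72


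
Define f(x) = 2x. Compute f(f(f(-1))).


-8


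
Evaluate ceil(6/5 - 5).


6/5 = 1.2
1.2 - 5 = -3.8
ceil(-3.8) = -3

-3


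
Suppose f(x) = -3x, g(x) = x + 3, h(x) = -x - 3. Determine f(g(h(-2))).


h(-2) = -1
g(-1) = 2
f(2) = -6

-6


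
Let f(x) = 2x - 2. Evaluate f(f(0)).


f(0) = -2
f(-2) = -6

-6


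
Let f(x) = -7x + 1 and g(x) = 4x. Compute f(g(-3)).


g(-3) = -12
f(-12) = 85

85


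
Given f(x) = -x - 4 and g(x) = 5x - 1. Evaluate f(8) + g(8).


27


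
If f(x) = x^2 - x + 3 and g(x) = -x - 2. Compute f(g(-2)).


g(-2) = 0
f(0) = 1*(0)^2 - 1*(0) + 3 = 3

3


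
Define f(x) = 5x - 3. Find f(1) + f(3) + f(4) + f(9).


f(1) = 2
f(3) = 12
f(4) = 17
f(9) = 42
Sum = 73

73


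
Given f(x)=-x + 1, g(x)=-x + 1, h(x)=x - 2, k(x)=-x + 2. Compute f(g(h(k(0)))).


k(0) = 2
h(2) = 0
g(0) = 1
f(1) = 0

0


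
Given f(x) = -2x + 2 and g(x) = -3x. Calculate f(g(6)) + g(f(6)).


f(g(6)) = 38
g(f(6)) = 30
Sum = 68

68


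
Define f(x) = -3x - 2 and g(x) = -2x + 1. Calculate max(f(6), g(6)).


f(6) = -20
g(6) = -11
max = -11

-11


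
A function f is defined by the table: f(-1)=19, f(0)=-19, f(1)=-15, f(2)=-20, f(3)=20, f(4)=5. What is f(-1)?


19


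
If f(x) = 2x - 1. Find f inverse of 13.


Solve 2x - 1 = 13
x = (13 + 1) / 2 = 7

7


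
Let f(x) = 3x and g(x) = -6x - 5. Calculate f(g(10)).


g(10) = -65
f(-65) = -195

-195


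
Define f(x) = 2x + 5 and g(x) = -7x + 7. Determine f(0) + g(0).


f(0) = 5
g(0) = 7
Sum = 12

12


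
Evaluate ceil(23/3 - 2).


23/3 = 7.6667
7.6667 - 2 = 5.6667
ceil(5.6667) = 6

6


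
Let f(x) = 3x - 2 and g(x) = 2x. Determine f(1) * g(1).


f(1) = 1
g(1) = 2
Product = 2

2


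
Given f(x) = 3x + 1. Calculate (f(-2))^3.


f(-2) = -5
(-5)^3 = -125

-125


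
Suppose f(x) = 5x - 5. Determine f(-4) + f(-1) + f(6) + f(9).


f(-4) = -25
f(-1) = -10
f(6) = 25
f(9) = 40
Sum = 30

30


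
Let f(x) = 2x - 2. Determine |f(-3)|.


8


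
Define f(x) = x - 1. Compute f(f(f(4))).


f(4) = 3
f(3) = 2
f(2) = 1

1


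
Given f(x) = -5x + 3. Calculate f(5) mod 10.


8


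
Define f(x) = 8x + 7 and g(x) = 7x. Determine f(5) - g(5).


f(5) = 47
g(5) = 35
Difference = 12

12


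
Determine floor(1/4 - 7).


-7


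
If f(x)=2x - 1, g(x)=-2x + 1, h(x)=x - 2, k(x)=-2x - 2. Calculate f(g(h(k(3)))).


k(3) = -8
h(-8) = -10
g(-10) = 21
f(21) = 41

41


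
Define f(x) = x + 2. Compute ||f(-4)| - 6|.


f(-4) = -2
|-2| = 2
|2 - 6| = 4

4


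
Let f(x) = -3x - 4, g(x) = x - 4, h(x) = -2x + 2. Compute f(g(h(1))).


h(1) = 0
g(0) = -4
f(-4) = 8

8


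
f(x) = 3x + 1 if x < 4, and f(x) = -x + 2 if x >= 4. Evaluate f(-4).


-4 satisfies x < 4
f(-4) = -11

-11


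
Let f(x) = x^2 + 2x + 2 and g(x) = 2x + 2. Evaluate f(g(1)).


g(1) = 4
f(4) = 1*(4)^2 + 2*(4) + 2 = 26

26


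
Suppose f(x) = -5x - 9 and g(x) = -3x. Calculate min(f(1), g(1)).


f(1) = -14
g(1) = -3
min = -14

-14


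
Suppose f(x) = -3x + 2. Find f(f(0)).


f(0) = 2
f(2) = -4

-4


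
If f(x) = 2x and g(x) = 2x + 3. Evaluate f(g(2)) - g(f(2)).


f(g(2)) = 14
g(f(2)) = 11
Difference = 3

3


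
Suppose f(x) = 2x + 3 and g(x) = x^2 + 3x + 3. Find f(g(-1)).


g(-1) = 1
f(1) = 5

5


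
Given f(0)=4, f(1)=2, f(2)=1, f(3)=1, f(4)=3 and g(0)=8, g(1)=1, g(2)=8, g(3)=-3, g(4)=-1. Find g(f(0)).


f(0) = 4
g(4) = -1

-1


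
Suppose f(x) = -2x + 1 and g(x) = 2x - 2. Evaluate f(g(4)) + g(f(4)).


-27


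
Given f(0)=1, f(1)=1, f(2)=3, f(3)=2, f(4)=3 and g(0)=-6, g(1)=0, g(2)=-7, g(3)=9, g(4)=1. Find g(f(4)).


f(4) = 3
g(3) = 9

9


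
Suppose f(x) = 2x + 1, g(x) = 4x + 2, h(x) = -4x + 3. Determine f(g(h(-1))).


h(-1) = 7
g(7) = 30
f(30) = 61

61


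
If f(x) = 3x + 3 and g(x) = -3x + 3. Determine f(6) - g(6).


f(6) = 21
g(6) = -15
Difference = 36

36


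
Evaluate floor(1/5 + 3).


1/5 = 0.2
0.2 + 3 = 3.2
floor(3.2) = 3

3


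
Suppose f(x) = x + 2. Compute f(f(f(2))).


f(2) = 4
f(4) = 6
f(6) = 8

8


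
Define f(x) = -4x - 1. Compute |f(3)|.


f(3) = -13
|-13| = 13

13


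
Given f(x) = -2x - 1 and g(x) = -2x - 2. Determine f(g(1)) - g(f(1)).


f(g(1)) = 7
g(f(1)) = 4
Difference = 3

3


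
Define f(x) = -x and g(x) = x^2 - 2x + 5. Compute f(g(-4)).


-29


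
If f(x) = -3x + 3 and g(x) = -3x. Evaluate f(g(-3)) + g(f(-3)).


f(g(-3)) = -24
g(f(-3)) = -36
Sum = -60

-60


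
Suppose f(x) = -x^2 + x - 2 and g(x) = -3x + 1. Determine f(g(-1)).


g(-1) = 4
f(4) = (-1)*(4)^2 + 1*(4) - 2 = -14

-14


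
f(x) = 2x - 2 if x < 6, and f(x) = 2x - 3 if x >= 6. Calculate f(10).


10 satisfies x >= 6
f(10) = 17

17


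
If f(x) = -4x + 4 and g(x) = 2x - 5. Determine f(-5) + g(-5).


9


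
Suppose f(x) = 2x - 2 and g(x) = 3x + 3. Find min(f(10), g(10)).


f(10) = 18
g(10) = 33
min = 18

18


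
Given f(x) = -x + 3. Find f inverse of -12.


Solve -x + 3 = -12
x = (-12 - 3) / (-1) = 15

15


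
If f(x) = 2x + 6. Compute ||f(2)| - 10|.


f(2) = 10
|10| = 10
|10 - 10| = 0

0


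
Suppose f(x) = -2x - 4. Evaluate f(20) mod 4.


0


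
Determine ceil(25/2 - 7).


25/2 = 12.5
12.5 - 7 = 5.5
ceil(5.5) = 6

6


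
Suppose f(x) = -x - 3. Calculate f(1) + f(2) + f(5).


f(1) = -4
f(2) = -5
f(5) = -8
Sum = -17

-17


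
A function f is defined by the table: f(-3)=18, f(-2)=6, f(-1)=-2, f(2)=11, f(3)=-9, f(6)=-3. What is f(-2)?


Reading from the table at x = -2

6


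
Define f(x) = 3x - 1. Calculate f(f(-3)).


-31


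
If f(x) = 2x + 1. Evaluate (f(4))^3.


f(4) = 9
(9)^3 = 729

729


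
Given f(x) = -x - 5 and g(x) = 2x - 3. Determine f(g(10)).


g(10) = 17
f(17) = -22

-22


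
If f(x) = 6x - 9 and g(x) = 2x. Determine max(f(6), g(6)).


27


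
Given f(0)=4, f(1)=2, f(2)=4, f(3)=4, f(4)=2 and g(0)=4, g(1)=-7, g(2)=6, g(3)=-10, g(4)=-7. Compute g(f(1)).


6


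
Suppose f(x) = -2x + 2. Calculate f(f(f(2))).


f(2) = -2
f(-2) = 6
f(6) = -10

-10


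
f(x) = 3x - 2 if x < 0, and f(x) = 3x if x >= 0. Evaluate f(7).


7 satisfies x >= 0
f(7) = 21

21


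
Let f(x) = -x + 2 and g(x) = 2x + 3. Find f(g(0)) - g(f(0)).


f(g(0)) = -1
g(f(0)) = 7
Difference = -8

-8


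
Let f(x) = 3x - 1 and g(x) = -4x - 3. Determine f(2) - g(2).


16


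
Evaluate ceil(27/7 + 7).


27/7 = 3.8571
3.8571 + 7 = 10.8571
ceil(10.8571) = 11

11


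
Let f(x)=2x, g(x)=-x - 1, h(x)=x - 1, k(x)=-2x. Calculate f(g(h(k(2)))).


k(2) = -4
h(-4) = -5
g(-5) = 4
f(4) = 8

8


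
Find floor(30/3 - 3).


30/3 = 10
10 - 3 = 7
floor(7) = 7

7


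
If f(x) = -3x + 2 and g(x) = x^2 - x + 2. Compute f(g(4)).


-40


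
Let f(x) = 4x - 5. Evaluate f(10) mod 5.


0


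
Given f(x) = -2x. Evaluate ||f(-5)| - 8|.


f(-5) = 10
|10| = 10
|10 - 8| = 2

2


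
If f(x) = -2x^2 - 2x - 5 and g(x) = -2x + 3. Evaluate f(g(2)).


g(2) = -1
f(-1) = (-2)*(-1)^2 - 2*(-1) - 5 = -5

-5


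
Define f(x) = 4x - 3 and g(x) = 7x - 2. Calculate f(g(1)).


g(1) = 5
f(5) = 17

17


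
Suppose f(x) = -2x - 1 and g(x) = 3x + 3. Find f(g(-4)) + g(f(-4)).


f(g(-4)) = 17
g(f(-4)) = 24
Sum = 41

41


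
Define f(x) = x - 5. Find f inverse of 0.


Solve x - 5 = 0
x = (0 + 5) / 1 = 5

5


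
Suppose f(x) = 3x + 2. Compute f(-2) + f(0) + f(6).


f(-2) = -4
f(0) = 2
f(6) = 20
Sum = 18

18


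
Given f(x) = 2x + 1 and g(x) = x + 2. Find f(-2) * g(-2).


f(-2) = -3
g(-2) = 0
Product = 0

0


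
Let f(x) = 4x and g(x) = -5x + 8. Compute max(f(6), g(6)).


f(6) = 24
g(6) = -22
max = 24

24


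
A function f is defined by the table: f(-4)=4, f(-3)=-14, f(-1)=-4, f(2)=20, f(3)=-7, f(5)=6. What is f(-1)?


Reading from the table at x = -1

-4


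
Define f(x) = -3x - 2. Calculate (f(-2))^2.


f(-2) = 4
(4)^2 = 16

16


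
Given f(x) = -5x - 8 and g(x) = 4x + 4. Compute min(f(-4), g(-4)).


f(-4) = 12
g(-4) = -12
min = -12

-12


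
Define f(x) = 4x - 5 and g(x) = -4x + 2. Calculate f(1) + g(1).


-3


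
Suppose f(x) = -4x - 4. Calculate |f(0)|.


f(0) = -4
|-4| = 4

4


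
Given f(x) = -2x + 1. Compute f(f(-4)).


f(-4) = 9
f(9) = -17

-17


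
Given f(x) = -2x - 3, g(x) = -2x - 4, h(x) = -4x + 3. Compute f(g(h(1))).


1


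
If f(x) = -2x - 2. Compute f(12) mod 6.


f(12) = -26
-26 mod 6 = 4

4


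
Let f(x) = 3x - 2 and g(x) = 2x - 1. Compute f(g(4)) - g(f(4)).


f(g(4)) = 19
g(f(4)) = 19
Difference = 0

0


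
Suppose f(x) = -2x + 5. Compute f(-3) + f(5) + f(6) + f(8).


f(-3) = 11
f(5) = -5
f(6) = -7
f(8) = -11
Sum = -12

-12


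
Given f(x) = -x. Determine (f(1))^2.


f(1) = -1
(-1)^2 = 1

1


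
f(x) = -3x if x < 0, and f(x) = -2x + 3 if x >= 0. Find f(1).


1


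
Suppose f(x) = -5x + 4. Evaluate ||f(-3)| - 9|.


f(-3) = 19
|19| = 19
|19 - 9| = 10

10


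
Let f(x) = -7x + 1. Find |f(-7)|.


f(-7) = 50
|50| = 50

50


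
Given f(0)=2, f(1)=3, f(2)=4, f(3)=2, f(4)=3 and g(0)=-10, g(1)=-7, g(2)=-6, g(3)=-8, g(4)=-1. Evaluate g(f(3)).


f(3) = 2
g(2) = -6

-6


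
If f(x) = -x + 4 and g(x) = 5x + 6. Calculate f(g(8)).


g(8) = 46
f(46) = -42

-42


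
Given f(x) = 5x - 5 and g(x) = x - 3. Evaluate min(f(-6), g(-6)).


f(-6) = -35
g(-6) = -9
min = -35

-35


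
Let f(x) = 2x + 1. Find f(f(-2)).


f(-2) = -3
f(-3) = -5

-5


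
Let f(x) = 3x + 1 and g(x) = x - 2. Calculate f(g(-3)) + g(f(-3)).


f(g(-3)) = -14
g(f(-3)) = -10
Sum = -24

-24


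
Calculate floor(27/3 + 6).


27/3 = 9
9 + 6 = 15
floor(15) = 15

15


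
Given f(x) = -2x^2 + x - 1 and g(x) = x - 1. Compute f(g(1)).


g(1) = 0
f(0) = (-2)*(0)^2 + 1*(0) - 1 = -1

-1


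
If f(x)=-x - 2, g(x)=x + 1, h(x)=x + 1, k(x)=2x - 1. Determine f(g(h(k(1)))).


k(1) = 1
h(1) = 2
g(2) = 3
f(3) = -5

-5


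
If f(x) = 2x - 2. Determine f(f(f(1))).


f(1) = 0
f(0) = -2
f(-2) = -6

-6


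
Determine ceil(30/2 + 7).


30/2 = 15
15 + 7 = 22
ceil(22) = 22

22


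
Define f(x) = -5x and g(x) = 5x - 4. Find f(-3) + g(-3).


f(-3) = 15
g(-3) = -19
Sum = -4

-4


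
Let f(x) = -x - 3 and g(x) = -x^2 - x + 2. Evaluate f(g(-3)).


1


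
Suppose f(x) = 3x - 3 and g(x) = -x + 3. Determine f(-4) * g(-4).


f(-4) = -15
g(-4) = 7
Product = -105

-105


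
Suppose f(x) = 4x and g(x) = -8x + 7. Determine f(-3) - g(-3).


f(-3) = -12
g(-3) = 31
Difference = -43

-43


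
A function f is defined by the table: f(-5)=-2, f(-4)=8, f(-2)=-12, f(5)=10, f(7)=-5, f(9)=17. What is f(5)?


Reading from the table at x = 5

10


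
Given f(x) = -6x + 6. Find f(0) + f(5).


-18


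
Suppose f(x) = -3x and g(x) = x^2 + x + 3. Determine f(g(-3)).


g(-3) = 9
f(9) = -27

-27


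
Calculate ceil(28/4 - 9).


28/4 = 7
7 - 9 = -2
ceil(-2) = -2

-2


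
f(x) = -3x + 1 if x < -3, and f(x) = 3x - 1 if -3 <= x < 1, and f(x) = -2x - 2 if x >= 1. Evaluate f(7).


7 satisfies x >= 1
f(7) = -16

-16


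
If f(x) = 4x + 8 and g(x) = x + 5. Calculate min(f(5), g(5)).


f(5) = 28
g(5) = 10
min = 10

10


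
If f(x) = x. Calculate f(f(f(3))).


f(3) = 3
f(3) = 3
f(3) = 3

3


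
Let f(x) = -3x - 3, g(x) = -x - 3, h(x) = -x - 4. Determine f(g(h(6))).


h(6) = -10
g(-10) = 7
f(7) = -24

-24


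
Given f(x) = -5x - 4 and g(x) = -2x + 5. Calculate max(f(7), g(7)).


f(7) = -39
g(7) = -9
max = -9

-9


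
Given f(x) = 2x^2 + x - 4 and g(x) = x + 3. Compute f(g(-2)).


g(-2) = 1
f(1) = 2*(1)^2 + 1*(1) - 4 = -1

-1


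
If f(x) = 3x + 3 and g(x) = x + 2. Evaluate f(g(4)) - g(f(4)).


f(g(4)) = 21
g(f(4)) = 17
Difference = 4

4


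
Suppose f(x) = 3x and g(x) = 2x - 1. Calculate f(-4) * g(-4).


f(-4) = -12
g(-4) = -9
Product = 108

108


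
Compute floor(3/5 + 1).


1


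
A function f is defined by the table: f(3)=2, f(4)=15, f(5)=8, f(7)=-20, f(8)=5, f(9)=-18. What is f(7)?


Reading from the table at x = 7

-20


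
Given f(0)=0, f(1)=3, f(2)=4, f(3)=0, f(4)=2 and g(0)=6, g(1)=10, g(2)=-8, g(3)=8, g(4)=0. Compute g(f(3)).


6


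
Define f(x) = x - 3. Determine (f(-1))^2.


f(-1) = -4
(-4)^2 = 16

16


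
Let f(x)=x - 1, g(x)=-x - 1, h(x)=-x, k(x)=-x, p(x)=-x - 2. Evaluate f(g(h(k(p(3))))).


p(3) = -5
k(-5) = 5
h(5) = -5
g(-5) = 4
f(4) = 3

3


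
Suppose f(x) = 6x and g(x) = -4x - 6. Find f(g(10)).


g(10) = -46
f(-46) = -276

-276


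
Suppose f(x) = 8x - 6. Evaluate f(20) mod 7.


f(20) = 154
154 mod 7 = 0

0


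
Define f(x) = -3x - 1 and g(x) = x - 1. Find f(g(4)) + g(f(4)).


-24


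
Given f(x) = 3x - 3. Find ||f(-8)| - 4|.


f(-8) = -27
|-27| = 27
|27 - 4| = 23

23


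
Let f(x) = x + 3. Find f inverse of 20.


Solve x + 3 = 20
x = (20 - 3) / 1 = 17

17


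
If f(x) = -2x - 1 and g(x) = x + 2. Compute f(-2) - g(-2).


3


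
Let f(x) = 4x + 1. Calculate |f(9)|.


f(9) = 37
|37| = 37

37


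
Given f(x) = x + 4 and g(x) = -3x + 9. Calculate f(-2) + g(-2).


f(-2) = 2
g(-2) = 15
Sum = 17

17


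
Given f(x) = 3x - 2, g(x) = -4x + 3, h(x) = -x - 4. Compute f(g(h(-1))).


h(-1) = -3
g(-3) = 15
f(15) = 43

43


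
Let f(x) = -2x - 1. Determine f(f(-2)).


-7


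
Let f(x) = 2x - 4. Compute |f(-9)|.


22


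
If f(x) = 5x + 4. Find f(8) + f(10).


f(8) = 44
f(10) = 54
Sum = 98

98


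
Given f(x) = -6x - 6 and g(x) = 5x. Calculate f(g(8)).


g(8) = 40
f(40) = -246

-246


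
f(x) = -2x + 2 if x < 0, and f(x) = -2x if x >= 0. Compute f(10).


-20


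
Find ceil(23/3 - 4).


23/3 = 7.6667
7.6667 - 4 = 3.6667
ceil(3.6667) = 4

4


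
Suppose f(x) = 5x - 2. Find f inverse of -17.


Solve 5x - 2 = -17
x = (-17 + 2) / 5 = -3

-3


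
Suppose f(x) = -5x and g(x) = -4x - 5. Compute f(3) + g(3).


-32


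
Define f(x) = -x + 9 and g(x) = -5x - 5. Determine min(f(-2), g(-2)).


5


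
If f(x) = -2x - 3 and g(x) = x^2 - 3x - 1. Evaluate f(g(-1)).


g(-1) = 3
f(3) = -9

-9


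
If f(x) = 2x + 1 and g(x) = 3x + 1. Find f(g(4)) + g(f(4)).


f(g(4)) = 27
g(f(4)) = 28
Sum = 55

55


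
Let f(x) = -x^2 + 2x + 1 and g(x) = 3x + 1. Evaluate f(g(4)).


-142


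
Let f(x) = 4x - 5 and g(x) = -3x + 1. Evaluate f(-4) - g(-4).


f(-4) = -21
g(-4) = 13
Difference = -34

-34


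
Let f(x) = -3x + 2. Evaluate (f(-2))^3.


512


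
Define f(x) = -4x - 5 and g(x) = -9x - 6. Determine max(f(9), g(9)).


f(9) = -41
g(9) = -87
max = -41

-41


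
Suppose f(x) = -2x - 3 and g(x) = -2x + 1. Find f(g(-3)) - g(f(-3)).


-12


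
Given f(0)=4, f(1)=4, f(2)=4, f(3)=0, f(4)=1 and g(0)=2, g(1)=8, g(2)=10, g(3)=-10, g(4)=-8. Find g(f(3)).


f(3) = 0
g(0) = 2

2


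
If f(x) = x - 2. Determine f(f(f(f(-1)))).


f(-1) = -3
f(-3) = -5
f(-5) = -7
f(-7) = -9

-9


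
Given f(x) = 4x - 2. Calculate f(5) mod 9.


f(5) = 18
18 mod 9 = 0

0


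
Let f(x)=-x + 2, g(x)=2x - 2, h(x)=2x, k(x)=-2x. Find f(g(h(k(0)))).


k(0) = 0
h(0) = 0
g(0) = -2
f(-2) = 4

4


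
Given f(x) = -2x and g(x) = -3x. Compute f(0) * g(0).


f(0) = 0
g(0) = 0
Product = 0

0


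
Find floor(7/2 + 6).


7/2 = 3.5
3.5 + 6 = 9.5
floor(9.5) = 9

9


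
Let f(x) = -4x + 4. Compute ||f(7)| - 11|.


f(7) = -24
|-24| = 24
|24 - 11| = 13

13


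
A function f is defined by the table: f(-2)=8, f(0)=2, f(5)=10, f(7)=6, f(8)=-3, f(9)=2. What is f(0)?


Reading from the table at x = 0

2


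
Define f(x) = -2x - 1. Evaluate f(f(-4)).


f(-4) = 7
f(7) = -15

-15


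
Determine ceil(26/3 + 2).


26/3 = 8.6667
8.6667 + 2 = 10.6667
ceil(10.6667) = 11

11


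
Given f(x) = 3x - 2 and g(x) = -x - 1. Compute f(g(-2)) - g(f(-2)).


-6


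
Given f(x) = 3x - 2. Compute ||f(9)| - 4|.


f(9) = 25
|25| = 25
|25 - 4| = 21

21


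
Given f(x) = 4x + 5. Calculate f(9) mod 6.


5


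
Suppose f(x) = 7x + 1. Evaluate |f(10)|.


f(10) = 71
|71| = 71

71


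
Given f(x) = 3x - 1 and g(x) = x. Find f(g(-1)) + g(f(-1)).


f(g(-1)) = -4
g(f(-1)) = -4
Sum = -8

-8


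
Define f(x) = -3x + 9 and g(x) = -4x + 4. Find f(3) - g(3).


f(3) = 0
g(3) = -8
Difference = 8

8


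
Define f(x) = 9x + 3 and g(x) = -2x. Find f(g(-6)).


g(-6) = 12
f(12) = 111

111


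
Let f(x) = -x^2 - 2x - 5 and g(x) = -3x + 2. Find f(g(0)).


-13


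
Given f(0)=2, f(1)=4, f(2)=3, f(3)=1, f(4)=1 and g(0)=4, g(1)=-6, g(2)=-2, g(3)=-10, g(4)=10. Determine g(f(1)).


f(1) = 4
g(4) = 10

10


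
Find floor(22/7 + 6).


22/7 = 3.1429
3.1429 + 6 = 9.1429
floor(9.1429) = 9

9


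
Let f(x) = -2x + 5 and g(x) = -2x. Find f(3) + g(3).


-7


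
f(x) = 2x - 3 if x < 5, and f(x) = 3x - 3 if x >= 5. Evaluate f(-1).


-1 satisfies x < 5
f(-1) = -5

-5


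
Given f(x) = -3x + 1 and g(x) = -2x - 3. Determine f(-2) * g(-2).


f(-2) = 7
g(-2) = 1
Product = 7

7


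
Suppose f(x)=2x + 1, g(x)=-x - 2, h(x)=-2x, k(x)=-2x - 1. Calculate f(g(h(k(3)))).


k(3) = -7
h(-7) = 14
g(14) = -16
f(-16) = -31

-31


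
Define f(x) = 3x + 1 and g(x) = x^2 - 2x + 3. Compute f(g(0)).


g(0) = 3
f(3) = 10

10


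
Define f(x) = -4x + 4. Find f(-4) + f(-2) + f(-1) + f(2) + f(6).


f(-4) = 20
f(-2) = 12
f(-1) = 8
f(2) = -4
f(6) = -20
Sum = 16

16


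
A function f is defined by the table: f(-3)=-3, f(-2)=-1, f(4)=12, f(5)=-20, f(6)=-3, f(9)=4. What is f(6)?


Reading from the table at x = 6

-3


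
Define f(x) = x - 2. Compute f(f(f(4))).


f(4) = 2
f(2) = 0
f(0) = -2

-2


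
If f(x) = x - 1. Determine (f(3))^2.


f(3) = 2
(2)^2 = 4

4


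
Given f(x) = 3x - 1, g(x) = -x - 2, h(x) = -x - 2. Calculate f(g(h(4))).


h(4) = -6
g(-6) = 4
f(4) = 11

11


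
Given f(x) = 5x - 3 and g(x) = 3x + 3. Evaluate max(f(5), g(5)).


f(5) = 22
g(5) = 18
max = 22

22


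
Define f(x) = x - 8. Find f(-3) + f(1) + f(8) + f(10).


f(-3) = -11
f(1) = -7
f(8) = 0
f(10) = 2
Sum = -16

-16


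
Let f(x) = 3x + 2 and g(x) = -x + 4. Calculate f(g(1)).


g(1) = 3
f(3) = 11

11


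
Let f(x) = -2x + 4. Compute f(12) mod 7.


f(12) = -20
-20 mod 7 = 1

1


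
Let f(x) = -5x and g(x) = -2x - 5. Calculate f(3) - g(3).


-4


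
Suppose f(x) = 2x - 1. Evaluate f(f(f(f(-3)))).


f(-3) = -7
f(-7) = -15
f(-15) = -31
f(-31) = -63

-63


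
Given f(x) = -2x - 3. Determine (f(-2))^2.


f(-2) = 1
(1)^2 = 1

1


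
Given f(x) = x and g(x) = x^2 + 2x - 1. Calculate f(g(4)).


g(4) = 23
f(23) = 23

23


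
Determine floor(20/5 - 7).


20/5 = 4
4 - 7 = -3
floor(-3) = -3

-3


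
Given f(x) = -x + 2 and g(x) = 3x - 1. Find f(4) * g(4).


f(4) = -2
g(4) = 11
Product = -22

-22


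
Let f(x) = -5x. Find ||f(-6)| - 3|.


f(-6) = 30
|30| = 30
|30 - 3| = 27

27


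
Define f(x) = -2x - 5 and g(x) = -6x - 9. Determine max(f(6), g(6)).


f(6) = -17
g(6) = -45
max = -17

-17


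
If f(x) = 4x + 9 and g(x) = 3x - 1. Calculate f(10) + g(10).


f(10) = 49
g(10) = 29
Sum = 78

78


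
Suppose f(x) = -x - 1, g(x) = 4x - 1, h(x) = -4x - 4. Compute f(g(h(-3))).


h(-3) = 8
g(8) = 31
f(31) = -32

-32


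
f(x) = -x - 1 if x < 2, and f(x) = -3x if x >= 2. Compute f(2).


2 satisfies x >= 2
f(2) = -6

-6


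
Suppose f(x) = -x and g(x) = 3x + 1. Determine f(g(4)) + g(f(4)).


-24


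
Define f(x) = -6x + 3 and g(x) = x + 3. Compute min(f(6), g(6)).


f(6) = -33
g(6) = 9
min = -33

-33


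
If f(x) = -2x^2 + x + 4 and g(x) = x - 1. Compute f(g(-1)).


g(-1) = -2
f(-2) = (-2)*(-2)^2 + 1*(-2) + 4 = -6

-6


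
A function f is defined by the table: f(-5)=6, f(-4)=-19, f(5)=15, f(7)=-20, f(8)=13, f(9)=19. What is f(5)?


Reading from the table at x = 5

15


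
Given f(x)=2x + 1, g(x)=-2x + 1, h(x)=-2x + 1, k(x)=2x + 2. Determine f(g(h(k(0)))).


k(0) = 2
h(2) = -3
g(-3) = 7
f(7) = 15

15


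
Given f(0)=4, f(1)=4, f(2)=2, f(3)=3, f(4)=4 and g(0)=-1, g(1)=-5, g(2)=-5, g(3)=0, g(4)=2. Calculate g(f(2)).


-5


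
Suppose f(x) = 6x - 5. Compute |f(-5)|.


f(-5) = -35
|-35| = 35

35


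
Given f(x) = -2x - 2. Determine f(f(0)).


f(0) = -2
f(-2) = 2

2


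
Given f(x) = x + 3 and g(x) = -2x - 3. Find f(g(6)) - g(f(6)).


9


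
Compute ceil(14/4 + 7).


14/4 = 3.5
3.5 + 7 = 10.5
ceil(10.5) = 11

11


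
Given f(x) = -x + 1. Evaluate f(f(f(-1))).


f(-1) = 2
f(2) = -1
f(-1) = 2

2


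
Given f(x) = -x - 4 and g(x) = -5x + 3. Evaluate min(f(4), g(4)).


-17


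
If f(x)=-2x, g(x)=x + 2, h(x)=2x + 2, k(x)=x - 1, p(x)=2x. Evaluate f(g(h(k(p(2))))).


-20


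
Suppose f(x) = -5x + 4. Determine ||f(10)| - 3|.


f(10) = -46
|-46| = 46
|46 - 3| = 43

43


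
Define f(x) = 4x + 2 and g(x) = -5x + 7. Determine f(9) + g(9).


f(9) = 38
g(9) = -38
Sum = 0

0


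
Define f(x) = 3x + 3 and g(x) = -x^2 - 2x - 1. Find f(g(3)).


g(3) = -16
f(-16) = -45

-45


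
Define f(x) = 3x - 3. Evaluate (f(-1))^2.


f(-1) = -6
(-6)^2 = 36

36


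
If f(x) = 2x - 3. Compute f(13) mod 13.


f(13) = 23
23 mod 13 = 10

10


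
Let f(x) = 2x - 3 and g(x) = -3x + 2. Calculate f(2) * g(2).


f(2) = 1
g(2) = -4
Product = -4

-4


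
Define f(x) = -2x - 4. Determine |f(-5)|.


f(-5) = 6
|6| = 6

6


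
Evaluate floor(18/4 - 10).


18/4 = 4.5
4.5 - 10 = -5.5
floor(-5.5) = -6

-6


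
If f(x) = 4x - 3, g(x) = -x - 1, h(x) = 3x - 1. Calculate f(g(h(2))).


h(2) = 5
g(5) = -6
f(-6) = -27

-27


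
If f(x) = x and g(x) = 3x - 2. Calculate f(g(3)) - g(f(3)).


f(g(3)) = 7
g(f(3)) = 7
Difference = 0

0


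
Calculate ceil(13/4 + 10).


13/4 = 3.25
3.25 + 10 = 13.25
ceil(13.25) = 14

14


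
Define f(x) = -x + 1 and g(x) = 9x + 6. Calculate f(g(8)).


g(8) = 78
f(78) = -77

-77


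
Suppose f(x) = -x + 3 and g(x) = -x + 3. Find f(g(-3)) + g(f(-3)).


f(g(-3)) = -3
g(f(-3)) = -3
Sum = -6

-6


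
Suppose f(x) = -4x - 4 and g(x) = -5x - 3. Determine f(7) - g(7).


f(7) = -32
g(7) = -38
Difference = 6

6


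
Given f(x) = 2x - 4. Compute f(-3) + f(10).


f(-3) = -10
f(10) = 16
Sum = 6

6


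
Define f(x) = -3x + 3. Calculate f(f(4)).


f(4) = -9
f(-9) = 30

30


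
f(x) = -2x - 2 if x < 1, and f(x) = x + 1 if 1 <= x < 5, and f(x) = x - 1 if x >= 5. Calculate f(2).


2 satisfies 1 <= x < 5
f(2) = 3

3


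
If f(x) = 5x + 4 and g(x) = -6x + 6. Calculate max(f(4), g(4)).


f(4) = 24
g(4) = -18
max = 24

24


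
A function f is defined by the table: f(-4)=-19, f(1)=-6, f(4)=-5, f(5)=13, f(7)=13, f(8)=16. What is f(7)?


13


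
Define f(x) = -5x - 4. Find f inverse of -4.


0


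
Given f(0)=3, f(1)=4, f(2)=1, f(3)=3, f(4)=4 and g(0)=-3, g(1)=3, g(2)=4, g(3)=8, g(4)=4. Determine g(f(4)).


f(4) = 4
g(4) = 4

4


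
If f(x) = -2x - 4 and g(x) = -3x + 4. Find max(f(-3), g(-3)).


f(-3) = 2
g(-3) = 13
max = 13

13


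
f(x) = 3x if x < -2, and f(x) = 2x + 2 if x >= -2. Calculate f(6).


6 satisfies x >= -2
f(6) = 14

14


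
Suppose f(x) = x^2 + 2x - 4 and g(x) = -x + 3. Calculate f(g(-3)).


g(-3) = 6
f(6) = 1*(6)^2 + 2*(6) - 4 = 44

44


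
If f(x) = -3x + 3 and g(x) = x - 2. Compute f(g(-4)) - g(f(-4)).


f(g(-4)) = 21
g(f(-4)) = 13
Difference = 8

8


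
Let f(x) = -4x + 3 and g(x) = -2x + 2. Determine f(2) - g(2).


f(2) = -5
g(2) = -2
Difference = -3

-3


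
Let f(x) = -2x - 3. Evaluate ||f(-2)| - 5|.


f(-2) = 1
|1| = 1
|1 - 5| = 4

4


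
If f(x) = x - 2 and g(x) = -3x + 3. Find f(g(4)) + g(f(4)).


f(g(4)) = -11
g(f(4)) = -3
Sum = -14

-14


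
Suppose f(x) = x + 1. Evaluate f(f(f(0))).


3


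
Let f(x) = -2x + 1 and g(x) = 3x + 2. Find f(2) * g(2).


f(2) = -3
g(2) = 8
Product = -24

-24


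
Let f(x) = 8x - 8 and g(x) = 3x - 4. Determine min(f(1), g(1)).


f(1) = 0
g(1) = -1
min = -1

-1


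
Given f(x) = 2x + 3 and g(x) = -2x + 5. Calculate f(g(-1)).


g(-1) = 7
f(7) = 17

17


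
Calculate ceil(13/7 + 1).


13/7 = 1.8571
1.8571 + 1 = 2.8571
ceil(2.8571) = 3

3


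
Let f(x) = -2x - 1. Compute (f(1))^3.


f(1) = -3
(-3)^3 = -27

-27


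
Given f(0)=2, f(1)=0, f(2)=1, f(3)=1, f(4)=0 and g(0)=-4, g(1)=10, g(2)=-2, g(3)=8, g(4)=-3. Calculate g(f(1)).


f(1) = 0
g(0) = -4

-4


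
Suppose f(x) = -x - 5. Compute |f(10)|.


f(10) = -15
|-15| = 15

15


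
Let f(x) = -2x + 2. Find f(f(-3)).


f(-3) = 8
f(8) = -14

-14


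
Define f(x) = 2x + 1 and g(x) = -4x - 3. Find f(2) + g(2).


f(2) = 5
g(2) = -11
Sum = -6

-6


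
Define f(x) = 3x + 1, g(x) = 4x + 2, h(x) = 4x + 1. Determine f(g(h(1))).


67


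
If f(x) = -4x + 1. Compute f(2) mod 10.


f(2) = -7
-7 mod 10 = 3

3


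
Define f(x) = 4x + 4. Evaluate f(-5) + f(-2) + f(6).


8


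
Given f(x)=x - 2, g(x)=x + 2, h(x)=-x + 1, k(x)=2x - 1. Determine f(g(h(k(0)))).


k(0) = -1
h(-1) = 2
g(2) = 4
f(4) = 2

2


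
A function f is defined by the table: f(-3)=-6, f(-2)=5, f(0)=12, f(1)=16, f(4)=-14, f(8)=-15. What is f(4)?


Reading from the table at x = 4

-14


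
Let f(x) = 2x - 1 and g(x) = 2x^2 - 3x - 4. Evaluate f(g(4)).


g(4) = 16
f(16) = 31

31


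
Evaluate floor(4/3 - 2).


4/3 = 1.3333
1.3333 - 2 = -0.6667
floor(-0.6667) = -1

-1


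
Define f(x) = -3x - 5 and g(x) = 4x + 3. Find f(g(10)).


g(10) = 43
f(43) = -134

-134


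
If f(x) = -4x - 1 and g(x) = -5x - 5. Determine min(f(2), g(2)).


f(2) = -9
g(2) = -15
min = -15

-15


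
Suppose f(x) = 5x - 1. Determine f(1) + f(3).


f(1) = 4
f(3) = 14
Sum = 18

18


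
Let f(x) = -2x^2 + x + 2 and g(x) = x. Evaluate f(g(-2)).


g(-2) = -2
f(-2) = (-2)*(-2)^2 + 1*(-2) + 2 = -8

-8


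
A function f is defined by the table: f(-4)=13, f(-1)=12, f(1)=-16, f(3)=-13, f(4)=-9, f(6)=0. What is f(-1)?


12


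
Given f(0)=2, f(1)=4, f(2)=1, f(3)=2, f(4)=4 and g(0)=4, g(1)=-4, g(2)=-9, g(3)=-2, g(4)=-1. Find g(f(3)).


f(3) = 2
g(2) = -9

-9


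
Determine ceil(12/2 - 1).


12/2 = 6
6 - 1 = 5
ceil(5) = 5

5


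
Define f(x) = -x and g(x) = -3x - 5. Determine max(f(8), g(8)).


f(8) = -8
g(8) = -29
max = -8

-8


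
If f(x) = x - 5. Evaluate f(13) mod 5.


f(13) = 8
8 mod 5 = 3

3


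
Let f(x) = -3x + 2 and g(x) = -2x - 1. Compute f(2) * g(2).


f(2) = -4
g(2) = -5
Product = 20

20


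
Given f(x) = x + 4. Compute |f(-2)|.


f(-2) = 2
|2| = 2

2


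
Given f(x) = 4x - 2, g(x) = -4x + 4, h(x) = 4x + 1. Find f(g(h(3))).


-194


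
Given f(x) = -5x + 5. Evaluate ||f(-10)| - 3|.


f(-10) = 55
|55| = 55
|55 - 3| = 52

52


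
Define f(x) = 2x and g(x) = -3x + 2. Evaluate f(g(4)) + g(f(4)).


f(g(4)) = -20
g(f(4)) = -22
Sum = -42

-42


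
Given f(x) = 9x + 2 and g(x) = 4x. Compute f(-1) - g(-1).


f(-1) = -7
g(-1) = -4
Difference = -3

-3


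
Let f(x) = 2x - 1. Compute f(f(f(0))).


f(0) = -1
f(-1) = -3
f(-3) = -7

-7


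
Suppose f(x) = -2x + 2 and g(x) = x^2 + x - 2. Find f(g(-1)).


g(-1) = -2
f(-2) = 6

6


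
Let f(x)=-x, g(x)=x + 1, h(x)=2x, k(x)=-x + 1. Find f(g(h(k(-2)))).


k(-2) = 3
h(3) = 6
g(6) = 7
f(7) = -7

-7


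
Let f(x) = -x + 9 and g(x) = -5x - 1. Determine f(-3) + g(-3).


26


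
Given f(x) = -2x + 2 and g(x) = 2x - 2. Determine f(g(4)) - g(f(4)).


4


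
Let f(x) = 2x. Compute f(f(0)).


f(0) = 0
f(0) = 0

0


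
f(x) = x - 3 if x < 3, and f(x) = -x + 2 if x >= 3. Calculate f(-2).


-2 satisfies x < 3
f(-2) = -5

-5


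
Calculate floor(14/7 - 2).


14/7 = 2
2 - 2 = 0
floor(0) = 0

0


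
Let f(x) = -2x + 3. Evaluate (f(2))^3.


-1


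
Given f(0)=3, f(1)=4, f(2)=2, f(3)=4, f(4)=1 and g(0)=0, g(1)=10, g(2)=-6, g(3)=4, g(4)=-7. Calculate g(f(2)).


f(2) = 2
g(2) = -6

-6


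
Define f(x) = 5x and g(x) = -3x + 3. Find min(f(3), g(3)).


f(3) = 15
g(3) = -6
min = -6

-6


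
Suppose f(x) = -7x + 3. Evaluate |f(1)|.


f(1) = -4
|-4| = 4

4


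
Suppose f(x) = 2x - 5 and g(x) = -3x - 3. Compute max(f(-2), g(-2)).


3


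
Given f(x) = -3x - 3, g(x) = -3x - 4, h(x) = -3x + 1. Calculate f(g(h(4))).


h(4) = -11
g(-11) = 29
f(29) = -90

-90


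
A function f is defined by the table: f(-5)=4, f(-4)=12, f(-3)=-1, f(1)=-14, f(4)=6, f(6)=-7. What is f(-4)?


Reading from the table at x = -4

12


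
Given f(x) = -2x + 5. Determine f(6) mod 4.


f(6) = -7
-7 mod 4 = 1

1


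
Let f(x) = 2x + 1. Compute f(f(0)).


f(0) = 1
f(1) = 3

3


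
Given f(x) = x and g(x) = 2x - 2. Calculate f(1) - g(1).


1


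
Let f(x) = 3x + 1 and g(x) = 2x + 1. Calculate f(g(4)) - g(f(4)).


f(g(4)) = 28
g(f(4)) = 27
Difference = 1

1


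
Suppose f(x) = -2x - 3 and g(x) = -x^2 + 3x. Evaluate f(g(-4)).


53


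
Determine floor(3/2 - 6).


-5


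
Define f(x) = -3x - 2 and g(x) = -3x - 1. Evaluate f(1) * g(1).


f(1) = -5
g(1) = -4
Product = 20

20


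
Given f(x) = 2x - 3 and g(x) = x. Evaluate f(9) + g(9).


24


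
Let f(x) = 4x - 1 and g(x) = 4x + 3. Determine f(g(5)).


91


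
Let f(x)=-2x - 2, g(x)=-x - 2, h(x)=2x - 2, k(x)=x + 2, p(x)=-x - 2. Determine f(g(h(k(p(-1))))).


p(-1) = -1
k(-1) = 1
h(1) = 0
g(0) = -2
f(-2) = 2

2


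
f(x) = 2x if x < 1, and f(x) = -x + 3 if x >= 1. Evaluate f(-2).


-2 satisfies x < 1
f(-2) = -4

-4


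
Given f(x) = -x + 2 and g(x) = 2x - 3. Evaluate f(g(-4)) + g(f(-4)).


22


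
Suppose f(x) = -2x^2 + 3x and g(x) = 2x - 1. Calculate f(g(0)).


g(0) = -1
f(-1) = (-2)*(-1)^2 + 3*(-1) = -5

-5


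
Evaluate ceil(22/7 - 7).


22/7 = 3.1429
3.1429 - 7 = -3.8571
ceil(-3.8571) = -3

-3


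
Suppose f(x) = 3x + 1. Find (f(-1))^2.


f(-1) = -2
(-2)^2 = 4

4


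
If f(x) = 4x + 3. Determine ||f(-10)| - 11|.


f(-10) = -37
|-37| = 37
|37 - 11| = 26

26


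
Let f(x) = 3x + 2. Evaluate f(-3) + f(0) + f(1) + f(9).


f(-3) = -7
f(0) = 2
f(1) = 5
f(9) = 29
Sum = 29

29


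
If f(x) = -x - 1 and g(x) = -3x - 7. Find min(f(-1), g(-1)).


f(-1) = 0
g(-1) = -4
min = -4

-4


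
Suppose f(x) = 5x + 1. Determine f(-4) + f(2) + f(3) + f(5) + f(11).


f(-4) = -19
f(2) = 11
f(3) = 16
f(5) = 26
f(11) = 56
Sum = 90

90


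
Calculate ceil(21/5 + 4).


21/5 = 4.2
4.2 + 4 = 8.2
ceil(8.2) = 9

9


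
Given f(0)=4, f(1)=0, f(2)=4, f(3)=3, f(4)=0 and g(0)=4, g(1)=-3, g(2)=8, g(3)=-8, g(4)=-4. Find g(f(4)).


f(4) = 0
g(0) = 4

4


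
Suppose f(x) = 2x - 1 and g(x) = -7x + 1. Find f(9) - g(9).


f(9) = 17
g(9) = -62
Difference = 79

79


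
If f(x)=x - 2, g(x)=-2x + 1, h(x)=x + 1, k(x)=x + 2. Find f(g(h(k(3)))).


k(3) = 5
h(5) = 6
g(6) = -11
f(-11) = -13

-13


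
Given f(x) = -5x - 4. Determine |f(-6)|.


f(-6) = 26
|26| = 26

26


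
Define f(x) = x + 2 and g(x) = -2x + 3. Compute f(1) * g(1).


f(1) = 3
g(1) = 1
Product = 3

3


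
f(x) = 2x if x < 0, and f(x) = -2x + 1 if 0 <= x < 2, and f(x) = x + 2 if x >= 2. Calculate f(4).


4 satisfies x >= 2
f(4) = 6

6


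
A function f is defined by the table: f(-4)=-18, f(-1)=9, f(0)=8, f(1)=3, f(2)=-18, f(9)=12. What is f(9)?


Reading from the table at x = 9

12


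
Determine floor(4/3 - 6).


4/3 = 1.3333
1.3333 - 6 = -4.6667
floor(-4.6667) = -5

-5


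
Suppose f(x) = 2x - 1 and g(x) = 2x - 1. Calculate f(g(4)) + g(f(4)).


f(g(4)) = 13
g(f(4)) = 13
Sum = 26

26


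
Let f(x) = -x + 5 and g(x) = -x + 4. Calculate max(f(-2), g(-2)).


7


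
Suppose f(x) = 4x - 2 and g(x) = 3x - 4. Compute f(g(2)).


g(2) = 2
f(2) = 6

6


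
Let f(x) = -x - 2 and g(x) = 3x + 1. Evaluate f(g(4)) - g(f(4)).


f(g(4)) = -15
g(f(4)) = -17
Difference = 2

2


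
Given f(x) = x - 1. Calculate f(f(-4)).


f(-4) = -5
f(-5) = -6

-6


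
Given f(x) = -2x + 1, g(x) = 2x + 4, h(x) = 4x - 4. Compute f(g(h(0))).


9


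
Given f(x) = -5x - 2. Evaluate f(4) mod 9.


f(4) = -22
-22 mod 9 = 5

5


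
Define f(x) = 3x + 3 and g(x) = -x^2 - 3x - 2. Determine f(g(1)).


g(1) = -6
f(-6) = -15

-15


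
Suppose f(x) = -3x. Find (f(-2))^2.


f(-2) = 6
(6)^2 = 36

36


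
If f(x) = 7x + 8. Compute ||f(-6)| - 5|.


29


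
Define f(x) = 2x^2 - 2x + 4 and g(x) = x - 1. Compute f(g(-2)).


g(-2) = -3
f(-3) = 2*(-3)^2 - 2*(-3) + 4 = 28

28


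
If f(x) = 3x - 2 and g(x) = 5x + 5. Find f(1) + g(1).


f(1) = 1
g(1) = 10
Sum = 11

11


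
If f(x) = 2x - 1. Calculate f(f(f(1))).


1


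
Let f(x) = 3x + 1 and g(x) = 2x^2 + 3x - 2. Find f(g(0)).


g(0) = -2
f(-2) = -5

-5


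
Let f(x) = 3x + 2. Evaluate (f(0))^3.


f(0) = 2
(2)^3 = 8

8


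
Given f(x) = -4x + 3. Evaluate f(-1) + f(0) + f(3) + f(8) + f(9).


f(-1) = 7
f(0) = 3
f(3) = -9
f(8) = -29
f(9) = -33
Sum = -61

-61


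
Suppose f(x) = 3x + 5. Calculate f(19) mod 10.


f(19) = 62
62 mod 10 = 2

2


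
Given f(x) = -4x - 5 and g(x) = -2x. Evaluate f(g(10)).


g(10) = -20
f(-20) = 75

75


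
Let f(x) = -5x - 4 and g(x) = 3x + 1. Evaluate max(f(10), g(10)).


f(10) = -54
g(10) = 31
max = 31

31


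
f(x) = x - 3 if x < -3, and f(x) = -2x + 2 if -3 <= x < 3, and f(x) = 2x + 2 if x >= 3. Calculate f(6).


14


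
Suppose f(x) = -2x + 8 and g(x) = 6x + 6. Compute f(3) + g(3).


f(3) = 2
g(3) = 24
Sum = 26

26


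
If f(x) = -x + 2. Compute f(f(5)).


5


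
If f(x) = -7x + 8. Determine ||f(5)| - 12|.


15


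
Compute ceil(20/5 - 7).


20/5 = 4
4 - 7 = -3
ceil(-3) = -3

-3


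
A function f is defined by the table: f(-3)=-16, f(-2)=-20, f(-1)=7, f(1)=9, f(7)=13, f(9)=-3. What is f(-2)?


-20


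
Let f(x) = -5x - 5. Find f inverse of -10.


Solve -5x - 5 = -10
x = (-10 + 5) / (-5) = 1

1


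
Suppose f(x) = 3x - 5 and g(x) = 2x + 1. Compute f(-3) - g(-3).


f(-3) = -14
g(-3) = -5
Difference = -9

-9


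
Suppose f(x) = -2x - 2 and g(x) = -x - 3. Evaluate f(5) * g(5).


f(5) = -12
g(5) = -8
Product = 96

96


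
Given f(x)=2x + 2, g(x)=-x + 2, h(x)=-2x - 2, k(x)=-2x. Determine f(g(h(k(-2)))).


k(-2) = 4
h(4) = -10
g(-10) = 12
f(12) = 26

26


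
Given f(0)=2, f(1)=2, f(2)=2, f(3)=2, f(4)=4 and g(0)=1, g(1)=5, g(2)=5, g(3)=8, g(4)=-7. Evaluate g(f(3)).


5


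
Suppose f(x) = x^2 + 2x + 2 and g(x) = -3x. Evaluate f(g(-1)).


g(-1) = 3
f(3) = 1*(3)^2 + 2*(3) + 2 = 17

17


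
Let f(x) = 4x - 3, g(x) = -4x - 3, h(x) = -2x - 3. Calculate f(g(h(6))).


h(6) = -15
g(-15) = 57
f(57) = 225

225


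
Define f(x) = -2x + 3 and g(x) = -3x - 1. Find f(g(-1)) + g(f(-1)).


f(g(-1)) = -1
g(f(-1)) = -16
Sum = -17

-17


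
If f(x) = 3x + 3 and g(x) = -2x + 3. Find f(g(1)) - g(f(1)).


f(g(1)) = 6
g(f(1)) = -9
Difference = 15

15


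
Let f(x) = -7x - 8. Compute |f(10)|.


f(10) = -78
|-78| = 78

78


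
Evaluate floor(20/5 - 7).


20/5 = 4
4 - 7 = -3
floor(-3) = -3

-3


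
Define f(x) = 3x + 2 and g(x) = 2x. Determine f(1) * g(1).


f(1) = 5
g(1) = 2
Product = 10

10


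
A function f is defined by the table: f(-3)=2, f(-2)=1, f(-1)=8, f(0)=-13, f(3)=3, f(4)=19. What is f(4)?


19


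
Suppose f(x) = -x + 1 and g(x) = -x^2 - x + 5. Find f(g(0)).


-4


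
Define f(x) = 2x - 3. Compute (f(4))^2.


f(4) = 5
(5)^2 = 25

25


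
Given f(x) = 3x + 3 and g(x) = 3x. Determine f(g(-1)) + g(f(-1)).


f(g(-1)) = -6
g(f(-1)) = 0
Sum = -6

-6


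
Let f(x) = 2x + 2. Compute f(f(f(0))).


14


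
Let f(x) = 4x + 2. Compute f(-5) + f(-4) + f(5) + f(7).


20


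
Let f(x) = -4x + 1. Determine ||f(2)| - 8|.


f(2) = -7
|-7| = 7
|7 - 8| = 1

1


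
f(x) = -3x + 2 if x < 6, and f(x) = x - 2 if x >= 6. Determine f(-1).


-1 satisfies x < 6
f(-1) = 5

5


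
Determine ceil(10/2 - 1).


10/2 = 5
5 - 1 = 4
ceil(4) = 4

4


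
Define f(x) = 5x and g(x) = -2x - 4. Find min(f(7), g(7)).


f(7) = 35
g(7) = -18
min = -18

-18


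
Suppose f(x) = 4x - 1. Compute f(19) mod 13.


f(19) = 75
75 mod 13 = 10

10


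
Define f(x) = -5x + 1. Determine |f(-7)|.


f(-7) = 36
|36| = 36

36


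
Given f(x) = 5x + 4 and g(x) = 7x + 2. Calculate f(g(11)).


g(11) = 79
f(79) = 399

399


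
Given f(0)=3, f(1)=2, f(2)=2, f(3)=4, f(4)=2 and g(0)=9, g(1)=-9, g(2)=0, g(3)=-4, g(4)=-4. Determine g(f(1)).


f(1) = 2
g(2) = 0

0


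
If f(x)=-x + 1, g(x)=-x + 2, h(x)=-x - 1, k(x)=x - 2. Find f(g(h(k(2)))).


k(2) = 0
h(0) = -1
g(-1) = 3
f(3) = -2

-2
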